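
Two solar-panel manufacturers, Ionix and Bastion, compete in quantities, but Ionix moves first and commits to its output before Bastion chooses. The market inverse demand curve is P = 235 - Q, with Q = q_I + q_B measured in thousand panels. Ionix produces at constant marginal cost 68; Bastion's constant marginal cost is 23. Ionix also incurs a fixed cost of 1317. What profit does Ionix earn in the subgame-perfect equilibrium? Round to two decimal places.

543.50

Solve by backward induction. Given q_I, the follower Bastion maximises π_B = (235 - q_I - q_B)q_B - 23q_B.
Follower FOC: 212 - q_I - 2q_B = 0, so q_B(q_I) = (212 - q_I)/2.
The leader anticipates this reaction. Substituting into P = 235 - Q gives P = 129 - (1/2)q_I, so π_I = (129 - (1/2)q_I)q_I - 68q_I.
The leader's first-order condition 61 - q_I = 0 yields q_I = 61.
Then q_B = (212 - 61)/2 = 151/2.
Price P = 235 - 273/2 = 197/2.
Ionix's profit: (197/2 - 68)·61 - 1317 = 1087/2.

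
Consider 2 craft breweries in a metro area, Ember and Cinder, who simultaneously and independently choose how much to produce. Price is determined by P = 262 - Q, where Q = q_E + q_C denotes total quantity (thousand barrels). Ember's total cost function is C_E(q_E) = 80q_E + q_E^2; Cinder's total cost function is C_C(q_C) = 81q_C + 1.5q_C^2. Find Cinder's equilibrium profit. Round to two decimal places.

Ember's profit: π_E = (262 - Q)q_E - (80q_E + q_E²). Setting ∂π_E/∂q_E = 0: 182 - 4q_E - (q_C) = 0.
Cinder's first-order condition: 181 - 5q_C - (q_E) = 0.
Best responses: q_E = (182 - q_C)/4, q_C = (181 - q_E)/5.
Substituting one into the other gives q_E = 729/19 and q_C = 542/19.
Price P = 262 - 1271/19 = 195.1053.
Cinder's profit: 195.1053·(542/19) - 81·(542/19) - (3/2)(542/19)² = 2034.3767.

2034.38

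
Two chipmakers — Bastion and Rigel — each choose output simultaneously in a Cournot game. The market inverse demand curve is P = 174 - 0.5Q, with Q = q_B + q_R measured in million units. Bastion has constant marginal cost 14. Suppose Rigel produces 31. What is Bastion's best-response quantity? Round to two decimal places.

144.50

With the rival's output fixed at 31, Bastion's profit is π_B = (174 - (1/2)·31 - (1/2)q_B)q_B - (14q_B) = (317/2 - (1/2)q_B)q_B - (14q_B).
∂π_B/∂q_B = 289/2 - q_B = 0, so q_B = 289/2.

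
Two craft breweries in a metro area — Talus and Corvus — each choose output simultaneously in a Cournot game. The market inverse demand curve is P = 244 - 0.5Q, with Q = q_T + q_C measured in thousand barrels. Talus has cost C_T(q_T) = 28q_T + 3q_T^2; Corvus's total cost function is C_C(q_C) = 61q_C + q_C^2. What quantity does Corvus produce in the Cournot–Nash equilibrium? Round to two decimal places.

56.53

Talus's profit: π_T = (244 - 0.5Q)q_T - (28q_T + 3q_T²). Setting ∂π_T/∂q_T = 0: 216 - 7q_T - (1/2)(q_C) = 0.
Corvus's profit: π_C = (244 - 0.5Q)q_C - (61q_C + q_C²). Setting ∂π_C/∂q_C = 0: 183 - 3q_C - (1/2)(q_T) = 0.
Rearranging gives the reaction functions q_T = (216 - (1/2)q_C)/7 and q_C = (183 - (1/2)q_T)/3.
Solving the pair: q_T = 26.8193, q_C = 56.5301.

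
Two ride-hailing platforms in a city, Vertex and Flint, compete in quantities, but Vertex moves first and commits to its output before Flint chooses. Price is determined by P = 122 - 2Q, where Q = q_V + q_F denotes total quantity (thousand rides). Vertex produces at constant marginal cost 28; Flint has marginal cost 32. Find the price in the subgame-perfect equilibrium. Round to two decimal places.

52.50

Solve by backward induction. Given q_V, the follower Flint maximises π_F = (122 - 2q_V - 2q_F)q_F - 32q_F.
∂π_F/∂q_F = 90 - 2q_V - 4q_F = 0 gives the reaction function q_F = (90 - 2q_V)/4.
The leader anticipates this reaction. Substituting into P = 122 - 2Q gives P = 77 - q_V, so π_V = (77 - q_V)q_V - 28q_V.
Maximising: ∂π_V/∂q_V = 49 - 2q_V = 0, giving q_V = 49/2.
Then q_F = (90 - 2·(49/2))/4 = 41/4.
Total output Q = 139/4, so price P = 122 - 2·(139/4) = 105/2.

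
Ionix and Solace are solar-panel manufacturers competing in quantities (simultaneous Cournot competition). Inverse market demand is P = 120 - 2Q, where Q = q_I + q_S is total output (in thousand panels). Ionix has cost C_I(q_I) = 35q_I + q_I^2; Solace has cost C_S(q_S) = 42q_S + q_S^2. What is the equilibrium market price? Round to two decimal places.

Ionix's profit: π_I = (120 - 2Q)q_I - (35q_I + q_I²). Setting ∂π_I/∂q_I = 0: 85 - 6q_I - 2(q_S) = 0.
Solace's profit: π_S = (120 - 2Q)q_S - (42q_S + q_S²). Setting ∂π_S/∂q_S = 0: 78 - 6q_S - 2(q_I) = 0.
Best responses: q_I = (85 - 2q_S)/6, q_S = (78 - 2q_I)/6.
Substituting one into the other gives q_I = 177/16 and q_S = 149/16.
Total output Q = 163/8, so price P = 120 - 2·(163/8) = 317/4.

79.25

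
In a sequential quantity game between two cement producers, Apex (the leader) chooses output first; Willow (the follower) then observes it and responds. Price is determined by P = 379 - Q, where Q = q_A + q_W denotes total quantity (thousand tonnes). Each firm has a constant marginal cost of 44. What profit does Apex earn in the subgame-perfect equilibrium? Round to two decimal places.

The follower Willow best-responds to any q_A: π_W = (379 - Q)q_W - 44q_W.
Setting the follower's marginal profit to zero, 335 - q_A - 2q_W = 0, i.e. q_W = (335 - q_A)/2.
The leader anticipates this reaction. Substituting into P = 379 - Q gives P = 423/2 - (1/2)q_A, so π_A = (423/2 - (1/2)q_A)q_A - 44q_A.
The leader's first-order condition 335/2 - q_A = 0 yields q_A = 335/2.
Then q_W = (335 - 335/2)/2 = 335/4.
Price P = 379 - 1005/4 = 511/4.
Apex's profit: (511/4 - 44)·(335/2) = 14028.1250.

14028.13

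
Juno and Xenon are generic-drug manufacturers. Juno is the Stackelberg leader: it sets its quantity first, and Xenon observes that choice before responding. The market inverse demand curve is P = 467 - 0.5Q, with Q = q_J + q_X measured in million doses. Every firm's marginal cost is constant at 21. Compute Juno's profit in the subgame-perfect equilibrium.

49729

The follower Xenon best-responds to any q_J: π_X = (467 - 0.5Q)q_X - 21q_X.
∂π_X/∂q_X = 446 - (1/2)q_J - q_X = 0 gives the reaction function q_X = (446 - (1/2)q_J).
Juno substitutes q_X(q_J) into its own profit: π_J = q_J(467 - (1/2)q_J - (446 - (1/2)q_J)/2) - 21q_J = (244 - (1/4)q_J)q_J - 21q_J.
The leader's first-order condition 223 - (1/2)q_J = 0 yields q_J = 446.
Then q_X = (446 - (1/2)·446) = 223.
Price P = 467 - (1/2)·669 = 265/2.
Juno's profit: (265/2 - 21)·446 = 49729.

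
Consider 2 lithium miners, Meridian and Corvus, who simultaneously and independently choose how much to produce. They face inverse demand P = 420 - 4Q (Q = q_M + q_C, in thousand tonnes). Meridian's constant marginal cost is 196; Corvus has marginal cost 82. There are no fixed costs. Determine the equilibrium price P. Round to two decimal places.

232.67

Meridian's profit: π_M = (420 - 4Q)q_M - (196q_M). Setting ∂π_M/∂q_M = 0: 224 - 8q_M - 4(q_C) = 0.
Corvus's first-order condition: 338 - 8q_C - 4(q_M) = 0.
Best responses: q_M = (224 - 4q_C)/8, q_C = (338 - 4q_M)/8.
Solving the pair: q_M = 55/6, q_C = 113/3.
Total output Q = 281/6, so price P = 420 - 4·(281/6) = 698/3.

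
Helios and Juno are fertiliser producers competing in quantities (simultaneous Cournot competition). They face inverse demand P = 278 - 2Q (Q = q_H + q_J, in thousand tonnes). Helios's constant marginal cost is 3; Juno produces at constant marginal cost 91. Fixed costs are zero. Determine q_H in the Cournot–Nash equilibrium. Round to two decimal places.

Helios's profit: π_H = (278 - 2Q)q_H - (3q_H). Setting ∂π_H/∂q_H = 0: 275 - 4q_H - 2(q_J) = 0.
Juno's first-order condition: 187 - 4q_J - 2(q_H) = 0.
Rearranging gives the reaction functions q_H = (275 - 2q_J)/4 and q_J = (187 - 2q_H)/4.
Substituting one into the other gives q_H = 121/2 and q_J = 33/2.

60.50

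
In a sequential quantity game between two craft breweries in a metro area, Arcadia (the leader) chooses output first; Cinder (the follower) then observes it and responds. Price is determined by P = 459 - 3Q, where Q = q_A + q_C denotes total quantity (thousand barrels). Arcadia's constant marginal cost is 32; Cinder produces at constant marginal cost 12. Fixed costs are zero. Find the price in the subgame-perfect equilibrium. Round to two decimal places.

133.75

The follower Cinder best-responds to any q_A: π_C = (459 - 3Q)q_C - 12q_C.
Follower FOC: 447 - 3q_A - 6q_C = 0, so q_C(q_A) = (447 - 3q_A)/6.
Arcadia substitutes q_C(q_A) into its own profit: π_A = q_A(459 - 3q_A - (447 - 3q_A)/2) - 32q_A = (471/2 - (3/2)q_A)q_A - 32q_A.
Leader FOC: 407/2 - 3q_A = 0, so q_A = 407/6.
Then q_C = (447 - 3·(407/6))/6 = 487/12.
Total output Q = 1301/12, so price P = 459 - 3·(1301/12) = 535/4.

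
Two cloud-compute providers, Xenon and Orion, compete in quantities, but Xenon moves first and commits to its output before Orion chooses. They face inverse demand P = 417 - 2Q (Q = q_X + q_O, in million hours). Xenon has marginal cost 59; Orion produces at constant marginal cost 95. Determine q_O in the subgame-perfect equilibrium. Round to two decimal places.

31.25

Solve by backward induction. Given q_X, the follower Orion maximises π_O = (417 - 2q_X - 2q_O)q_O - 95q_O.
Follower FOC: 322 - 2q_X - 4q_O = 0, so q_O(q_X) = (322 - 2q_X)/4.
Xenon substitutes q_O(q_X) into its own profit: π_X = q_X(417 - 2q_X - (322 - 2q_X)/2) - 59q_X = (256 - q_X)q_X - 59q_X.
The leader's first-order condition 197 - 2q_X = 0 yields q_X = 197/2.
Then q_O = (322 - 2·(197/2))/4 = 125/4.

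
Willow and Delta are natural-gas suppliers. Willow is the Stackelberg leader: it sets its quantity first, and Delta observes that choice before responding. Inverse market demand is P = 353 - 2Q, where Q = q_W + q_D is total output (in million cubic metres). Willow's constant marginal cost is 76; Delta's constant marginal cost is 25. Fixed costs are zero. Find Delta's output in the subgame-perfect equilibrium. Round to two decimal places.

The follower Delta best-responds to any q_W: π_D = (353 - 2Q)q_D - 25q_D.
Setting the follower's marginal profit to zero, 328 - 2q_W - 4q_D = 0, i.e. q_D = (328 - 2q_W)/4.
The leader anticipates this reaction. Substituting into P = 353 - 2Q gives P = 189 - q_W, so π_W = (189 - q_W)q_W - 76q_W.
Maximising: ∂π_W/∂q_W = 113 - 2q_W = 0, giving q_W = 113/2.
Then q_D = (328 - 2·(113/2))/4 = 215/4.

53.75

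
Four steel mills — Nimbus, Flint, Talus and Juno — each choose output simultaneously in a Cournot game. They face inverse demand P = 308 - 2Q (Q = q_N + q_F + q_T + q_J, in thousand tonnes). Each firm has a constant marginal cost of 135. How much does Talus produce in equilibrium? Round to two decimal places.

17.30

Each firm earns π_i = (308 - 2Q)q_i - 135q_i.
Setting ∂π_i/∂q_i = 0 with rivals' quantities fixed: 173 - 4q_i - 2·Σ_{j≠i} q_j = 0.
By symmetry each firm produces the same amount; substituting Σ_{j≠i} q_j = 3q_i yields q_i = 173/10.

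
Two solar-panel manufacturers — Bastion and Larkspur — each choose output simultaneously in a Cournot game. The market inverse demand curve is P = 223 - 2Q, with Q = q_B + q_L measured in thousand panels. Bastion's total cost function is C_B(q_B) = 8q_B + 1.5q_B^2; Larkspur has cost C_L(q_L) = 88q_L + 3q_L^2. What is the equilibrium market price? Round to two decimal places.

Bastion's profit: π_B = (223 - 2Q)q_B - (8q_B + (3/2)q_B²). Setting ∂π_B/∂q_B = 0: 215 - 7q_B - 2(q_L) = 0.
Larkspur's profit: π_L = (223 - 2Q)q_L - (88q_L + 3q_L²). Setting ∂π_L/∂q_L = 0: 135 - 10q_L - 2(q_B) = 0.
Best responses: q_B = (215 - 2q_L)/7, q_L = (135 - 2q_B)/10.
Solving the pair: q_B = 940/33, q_L = 515/66.
Total output Q = 36.2879, so price P = 223 - 2·36.2879 = 150.4242.

150.42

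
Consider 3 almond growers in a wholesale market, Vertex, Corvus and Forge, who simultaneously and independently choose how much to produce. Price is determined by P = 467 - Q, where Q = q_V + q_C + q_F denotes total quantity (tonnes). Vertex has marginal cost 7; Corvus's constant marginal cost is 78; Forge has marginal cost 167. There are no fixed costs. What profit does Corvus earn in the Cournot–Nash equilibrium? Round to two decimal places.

Vertex's profit: π_V = (467 - Q)q_V - (7q_V). Setting ∂π_V/∂q_V = 0: 460 - 2q_V - (q_C + q_F) = 0.
Corvus's profit: π_C = (467 - Q)q_C - (78q_C). Setting ∂π_C/∂q_C = 0: 389 - 2q_C - (q_V + q_F) = 0.
Forge's profit: π_F = (467 - Q)q_F - (167q_F). Setting ∂π_F/∂q_F = 0: 300 - 2q_F - (q_V + q_C) = 0.
Summing all 3 equations gives 1149 − 4Q = 0, hence Q = 1149/4.
Back-substituting: q_V = (460 − 1149/4) = 691/4, q_C = (389 − 1149/4) = 407/4, q_F = (300 − 1149/4) = 51/4.
Price P = 467 - 1149/4 = 719/4.
Corvus's profit: (719/4 - 78)·(407/4) = 10353.0625.

10353.06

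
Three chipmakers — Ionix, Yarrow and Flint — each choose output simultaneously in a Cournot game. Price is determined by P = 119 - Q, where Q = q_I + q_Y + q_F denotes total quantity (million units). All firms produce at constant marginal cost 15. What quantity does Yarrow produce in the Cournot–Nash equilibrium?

26

A representative firm's profit is π_i = q_i(119 - Q) - 15q_i.
First-order condition (treating rivals' output as given): 104 - 2q_i - Σ_{j≠i} q_j = 0.
By symmetry each firm produces the same amount; substituting Σ_{j≠i} q_j = 2q_i yields q_i = 104/4 = 26.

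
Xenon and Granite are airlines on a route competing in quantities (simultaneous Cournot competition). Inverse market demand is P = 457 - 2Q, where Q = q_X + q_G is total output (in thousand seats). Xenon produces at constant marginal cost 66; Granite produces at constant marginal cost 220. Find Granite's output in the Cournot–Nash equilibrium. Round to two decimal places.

Xenon's profit: π_X = (457 - 2Q)q_X - (66q_X). Setting ∂π_X/∂q_X = 0: 391 - 4q_X - 2(q_G) = 0.
Granite's profit: π_G = (457 - 2Q)q_G - (220q_G). Setting ∂π_G/∂q_G = 0: 237 - 4q_G - 2(q_X) = 0.
Rearranging gives the reaction functions q_X = (391 - 2q_G)/4 and q_G = (237 - 2q_X)/4.
Solving the pair: q_X = 545/6, q_G = 83/6.

13.83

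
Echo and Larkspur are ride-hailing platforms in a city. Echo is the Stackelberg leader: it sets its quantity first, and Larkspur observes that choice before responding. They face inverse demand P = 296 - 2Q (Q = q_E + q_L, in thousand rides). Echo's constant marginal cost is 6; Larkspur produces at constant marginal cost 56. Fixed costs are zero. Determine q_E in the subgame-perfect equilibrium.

85

The follower Larkspur best-responds to any q_E: π_L = (296 - 2Q)q_L - 56q_L.
∂π_L/∂q_L = 240 - 2q_E - 4q_L = 0 gives the reaction function q_L = (240 - 2q_E)/4.
Echo substitutes q_L(q_E) into its own profit: π_E = q_E(296 - 2q_E - (240 - 2q_E)/2) - 6q_E = (176 - q_E)q_E - 6q_E.
Leader FOC: 170 - 2q_E = 0, so q_E = 85.
Then q_L = (240 - 2·85)/4 = 35/2.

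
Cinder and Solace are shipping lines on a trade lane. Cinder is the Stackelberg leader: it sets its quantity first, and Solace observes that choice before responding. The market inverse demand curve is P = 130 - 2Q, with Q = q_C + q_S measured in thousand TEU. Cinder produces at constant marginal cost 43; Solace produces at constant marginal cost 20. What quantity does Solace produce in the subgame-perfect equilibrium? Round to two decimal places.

Solve by backward induction. Given q_C, the follower Solace maximises π_S = (130 - 2q_C - 2q_S)q_S - 20q_S.
Setting the follower's marginal profit to zero, 110 - 2q_C - 4q_S = 0, i.e. q_S = (110 - 2q_C)/4.
Cinder substitutes q_S(q_C) into its own profit: π_C = q_C(130 - 2q_C - (110 - 2q_C)/2) - 43q_C = (75 - q_C)q_C - 43q_C.
Leader FOC: 32 - 2q_C = 0, so q_C = 16.
Then q_S = (110 - 2·16)/4 = 39/2.

19.50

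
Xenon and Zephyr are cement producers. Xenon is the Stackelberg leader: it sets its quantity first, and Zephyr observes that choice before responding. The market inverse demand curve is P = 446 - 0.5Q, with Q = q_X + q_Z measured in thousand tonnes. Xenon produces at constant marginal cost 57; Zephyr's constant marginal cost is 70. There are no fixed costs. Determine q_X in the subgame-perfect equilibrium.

402

The follower Zephyr best-responds to any q_X: π_Z = (446 - 0.5Q)q_Z - 70q_Z.
Setting the follower's marginal profit to zero, 376 - (1/2)q_X - q_Z = 0, i.e. q_Z = (376 - (1/2)q_X).
The leader anticipates this reaction. Substituting into P = 446 - 0.5Q gives P = 258 - (1/4)q_X, so π_X = (258 - (1/4)q_X)q_X - 57q_X.
Leader FOC: 201 - (1/2)q_X = 0, so q_X = 402.
Then q_Z = (376 - (1/2)·402) = 175.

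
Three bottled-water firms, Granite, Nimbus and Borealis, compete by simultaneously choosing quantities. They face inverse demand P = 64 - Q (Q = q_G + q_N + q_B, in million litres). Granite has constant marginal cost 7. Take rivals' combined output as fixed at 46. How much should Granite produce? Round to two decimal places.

With rivals' combined output fixed at 46, Granite's profit is π_G = (64 - 46 - q_G)q_G - (7q_G) = (18 - q_G)q_G - (7q_G).
∂π_G/∂q_G = 11 - 2q_G = 0, so q_G = 11/2.

5.50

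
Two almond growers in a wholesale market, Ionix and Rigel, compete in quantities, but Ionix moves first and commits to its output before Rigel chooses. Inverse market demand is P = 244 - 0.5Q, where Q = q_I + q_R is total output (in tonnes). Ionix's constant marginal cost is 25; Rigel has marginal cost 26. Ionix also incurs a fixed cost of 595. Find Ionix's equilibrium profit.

Solve by backward induction. Given q_I, the follower Rigel maximises π_R = (244 - (1/2)q_I - (1/2)q_R)q_R - 26q_R.
Setting the follower's marginal profit to zero, 218 - (1/2)q_I - q_R = 0, i.e. q_R = (218 - (1/2)q_I).
Ionix substitutes q_R(q_I) into its own profit: π_I = q_I(244 - (1/2)q_I - (218 - (1/2)q_I)/2) - 25q_I = (135 - (1/4)q_I)q_I - 25q_I.
The leader's first-order condition 110 - (1/2)q_I = 0 yields q_I = 220.
Then q_R = (218 - (1/2)·220) = 108.
Price P = 244 - (1/2)·328 = 80.
Ionix's profit: (80 - 25)·220 - 595 = 11505.

11505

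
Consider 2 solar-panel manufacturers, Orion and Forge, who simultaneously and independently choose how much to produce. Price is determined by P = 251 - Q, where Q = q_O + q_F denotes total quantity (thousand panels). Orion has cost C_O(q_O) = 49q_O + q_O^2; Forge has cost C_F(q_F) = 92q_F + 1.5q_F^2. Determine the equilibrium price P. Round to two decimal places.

Orion's profit: π_O = (251 - Q)q_O - (49q_O + q_O²). Setting ∂π_O/∂q_O = 0: 202 - 4q_O - (q_F) = 0.
Forge's first-order condition: 159 - 5q_F - (q_O) = 0.
Rearranging gives the reaction functions q_O = (202 - q_F)/4 and q_F = (159 - q_O)/5.
Substituting one into the other gives q_O = 851/19 and q_F = 434/19.
Total output Q = 1285/19, so price P = 251 - 1285/19 = 183.3684.

183.37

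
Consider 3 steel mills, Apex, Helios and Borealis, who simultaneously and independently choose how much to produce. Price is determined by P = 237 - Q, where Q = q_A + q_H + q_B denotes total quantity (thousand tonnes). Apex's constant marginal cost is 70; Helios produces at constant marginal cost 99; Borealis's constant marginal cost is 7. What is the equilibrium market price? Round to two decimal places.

103.25

Apex's profit: π_A = (237 - Q)q_A - (70q_A). Setting ∂π_A/∂q_A = 0: 167 - 2q_A - (q_H + q_B) = 0.
Helios's first-order condition: 138 - 2q_H - (q_A + q_B) = 0.
Borealis's first-order condition: 230 - 2q_B - (q_A + q_H) = 0.
Adding the 3 conditions: 535 − 2Q − 2Q = 0, i.e. Q = 535/4.
Back-substituting: q_A = (167 − 535/4) = 133/4, q_H = (138 − 535/4) = 17/4, q_B = (230 − 535/4) = 385/4.
Total output Q = 535/4, so price P = 237 - 535/4 = 413/4.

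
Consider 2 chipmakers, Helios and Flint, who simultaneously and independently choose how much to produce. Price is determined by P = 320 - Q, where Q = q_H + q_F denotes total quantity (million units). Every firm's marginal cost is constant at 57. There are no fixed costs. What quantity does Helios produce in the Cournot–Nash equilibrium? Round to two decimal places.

Each firm earns π_i = (320 - Q)q_i - 57q_i.
First-order condition (treating rivals' output as given): 263 - 2q_i - q_j = 0.
With identical firms every q_j equals q_i, so q_j = q_i and 263 = 3q_i, giving q_i = 263/3.

87.67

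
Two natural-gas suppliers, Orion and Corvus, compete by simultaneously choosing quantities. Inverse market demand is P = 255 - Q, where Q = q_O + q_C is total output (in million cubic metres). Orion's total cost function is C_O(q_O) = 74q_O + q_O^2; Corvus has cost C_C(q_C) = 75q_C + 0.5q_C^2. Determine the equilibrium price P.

173

Orion's profit: π_O = (255 - Q)q_O - (74q_O + q_O²). Setting ∂π_O/∂q_O = 0: 181 - 4q_O - (q_C) = 0.
Corvus's profit: π_C = (255 - Q)q_C - (75q_C + (1/2)q_C²). Setting ∂π_C/∂q_C = 0: 180 - 3q_C - (q_O) = 0.
So q_O = (181 - q_C)/4 and q_C = (180 - q_O)/3.
Solving the pair: q_O = 33, q_C = 49.
Total output Q = 82, so price P = 255 - 82 = 173.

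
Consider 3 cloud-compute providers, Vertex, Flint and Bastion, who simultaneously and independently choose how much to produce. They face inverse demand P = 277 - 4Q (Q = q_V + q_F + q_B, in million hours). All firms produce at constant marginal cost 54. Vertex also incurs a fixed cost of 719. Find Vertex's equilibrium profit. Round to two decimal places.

58.02

A representative firm's profit is π_i = q_i(277 - 4Q) - 54q_i.
Setting ∂π_i/∂q_i = 0 with rivals' quantities fixed: 223 - 8q_i - 4·Σ_{j≠i} q_j = 0.
With identical firms every q_j equals q_i, so Σ_{j≠i} q_j = 2q_i and 223 = 16q_i, giving q_i = 223/16.
Price P = 277 - 4·(669/16) = 439/4.
Vertex's profit: (439/4 - 54)·(223/16) - 719 = 58.0156.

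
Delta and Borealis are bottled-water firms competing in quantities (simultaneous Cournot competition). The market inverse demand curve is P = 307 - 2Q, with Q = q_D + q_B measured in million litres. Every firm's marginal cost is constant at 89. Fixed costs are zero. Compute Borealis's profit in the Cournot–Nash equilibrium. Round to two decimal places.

2640.22

A representative firm's profit is π_i = q_i(307 - 2Q) - 89q_i.
First-order condition (treating rivals' output as given): 218 - 4q_i - 2q_j = 0.
By symmetry each firm produces the same amount; substituting q_j = q_i yields q_i = 218/6 = 109/3.
Price P = 307 - 2·(218/3) = 485/3.
Borealis's profit: (485/3 - 89)·(109/3) = 2640.2222.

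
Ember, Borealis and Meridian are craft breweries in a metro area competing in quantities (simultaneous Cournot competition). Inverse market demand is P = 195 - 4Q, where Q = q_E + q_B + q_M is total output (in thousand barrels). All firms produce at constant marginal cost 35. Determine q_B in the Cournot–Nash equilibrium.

10

Each firm earns π_i = (195 - 4Q)q_i - 35q_i.
First-order condition (treating rivals' output as given): 160 - 8q_i - 4·Σ_{j≠i} q_j = 0.
By symmetry each firm produces the same amount; substituting Σ_{j≠i} q_j = 2q_i yields q_i = 160/16 = 10.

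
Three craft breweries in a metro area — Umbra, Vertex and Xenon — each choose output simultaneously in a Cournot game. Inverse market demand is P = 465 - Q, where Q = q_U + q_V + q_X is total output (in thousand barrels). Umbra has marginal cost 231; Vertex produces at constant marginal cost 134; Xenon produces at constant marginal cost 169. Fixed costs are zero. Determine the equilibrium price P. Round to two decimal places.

Umbra's profit: π_U = (465 - Q)q_U - (231q_U). Setting ∂π_U/∂q_U = 0: 234 - 2q_U - (q_V + q_X) = 0.
Vertex's profit: π_V = (465 - Q)q_V - (134q_V). Setting ∂π_V/∂q_V = 0: 331 - 2q_V - (q_U + q_X) = 0.
Xenon's profit: π_X = (465 - Q)q_X - (169q_X). Setting ∂π_X/∂q_X = 0: 296 - 2q_X - (q_U + q_V) = 0.
Adding the 3 first-order conditions: 861 − 4Q = 0, so Q = 861/4.
Back-substituting: q_U = (234 − 861/4) = 75/4, q_V = (331 − 861/4) = 463/4, q_X = (296 − 861/4) = 323/4.
Total output Q = 861/4, so price P = 465 - 861/4 = 999/4.

249.75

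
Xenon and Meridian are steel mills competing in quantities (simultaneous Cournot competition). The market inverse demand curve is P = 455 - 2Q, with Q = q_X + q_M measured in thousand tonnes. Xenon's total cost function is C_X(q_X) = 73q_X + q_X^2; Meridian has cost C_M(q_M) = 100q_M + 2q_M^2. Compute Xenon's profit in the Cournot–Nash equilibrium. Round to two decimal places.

8528.49

Xenon's profit: π_X = (455 - 2Q)q_X - (73q_X + q_X²). Setting ∂π_X/∂q_X = 0: 382 - 6q_X - 2(q_M) = 0.
Meridian's profit: π_M = (455 - 2Q)q_M - (100q_M + 2q_M²). Setting ∂π_M/∂q_M = 0: 355 - 8q_M - 2(q_X) = 0.
Rearranging gives the reaction functions q_X = (382 - 2q_M)/6 and q_M = (355 - 2q_X)/8.
Substituting one into the other gives q_X = 1173/22 and q_M = 683/22.
Price P = 455 - 2·(928/11) = 286.2727.
Xenon's profit: 286.2727·(1173/22) - 73·(1173/22) - (1173/22)² = 8528.4855.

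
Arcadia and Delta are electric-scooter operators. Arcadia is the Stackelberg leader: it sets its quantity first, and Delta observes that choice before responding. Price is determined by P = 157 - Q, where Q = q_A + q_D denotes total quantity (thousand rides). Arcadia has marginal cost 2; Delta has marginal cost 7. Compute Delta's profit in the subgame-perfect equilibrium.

The follower Delta best-responds to any q_A: π_D = (157 - Q)q_D - 7q_D.
∂π_D/∂q_D = 150 - q_A - 2q_D = 0 gives the reaction function q_D = (150 - q_A)/2.
Arcadia substitutes q_D(q_A) into its own profit: π_A = q_A(157 - q_A - (150 - q_A)/2) - 2q_A = (82 - (1/2)q_A)q_A - 2q_A.
Maximising: ∂π_A/∂q_A = 80 - q_A = 0, giving q_A = 80.
Then q_D = (150 - 80)/2 = 35.
Price P = 157 - 115 = 42.
Delta's profit: (42 - 7)·35 = 1225.

1225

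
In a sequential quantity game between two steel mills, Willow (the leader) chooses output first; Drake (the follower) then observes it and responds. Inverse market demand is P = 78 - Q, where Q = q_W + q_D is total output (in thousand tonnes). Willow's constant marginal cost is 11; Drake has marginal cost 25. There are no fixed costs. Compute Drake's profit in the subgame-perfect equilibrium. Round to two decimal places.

39.06

The follower Drake best-responds to any q_W: π_D = (78 - Q)q_D - 25q_D.
Follower FOC: 53 - q_W - 2q_D = 0, so q_D(q_W) = (53 - q_W)/2.
The leader anticipates this reaction. Substituting into P = 78 - Q gives P = 103/2 - (1/2)q_W, so π_W = (103/2 - (1/2)q_W)q_W - 11q_W.
Leader FOC: 81/2 - q_W = 0, so q_W = 81/2.
Then q_D = (53 - 81/2)/2 = 25/4.
Price P = 78 - 187/4 = 125/4.
Drake's profit: (125/4 - 25)·(25/4) = 625/16.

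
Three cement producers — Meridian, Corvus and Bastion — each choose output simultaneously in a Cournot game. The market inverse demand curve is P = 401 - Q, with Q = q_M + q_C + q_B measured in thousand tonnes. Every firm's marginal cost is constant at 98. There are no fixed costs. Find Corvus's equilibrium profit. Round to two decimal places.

Each firm earns π_i = (401 - Q)q_i - 98q_i.
First-order condition (treating rivals' output as given): 303 - 2q_i - Σ_{j≠i} q_j = 0.
With identical firms every q_j equals q_i, so Σ_{j≠i} q_j = 2q_i and 303 = 4q_i, giving q_i = 303/4.
Price P = 401 - 909/4 = 695/4.
Corvus's profit: (695/4 - 98)·(303/4) = 5738.0625.

5738.06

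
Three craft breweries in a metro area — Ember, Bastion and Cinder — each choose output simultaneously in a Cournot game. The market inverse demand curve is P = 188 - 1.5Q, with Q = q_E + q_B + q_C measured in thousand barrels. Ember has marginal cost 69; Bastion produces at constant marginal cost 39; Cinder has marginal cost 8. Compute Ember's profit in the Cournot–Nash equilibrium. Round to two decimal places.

Ember's profit: π_E = (188 - 1.5Q)q_E - (69q_E). Setting ∂π_E/∂q_E = 0: 119 - 3q_E - (3/2)(q_B + q_C) = 0.
Bastion's profit: π_B = (188 - 1.5Q)q_B - (39q_B). Setting ∂π_B/∂q_B = 0: 149 - 3q_B - (3/2)(q_E + q_C) = 0.
Cinder's profit: π_C = (188 - 1.5Q)q_C - (8q_C). Setting ∂π_C/∂q_C = 0: 180 - 3q_C - (3/2)(q_E + q_B) = 0.
Summing all 3 equations gives 448 − 6Q = 0, hence Q = 224/3.
Back-substituting: q_E = (119 − 112)/(3/2) = 14/3, q_B = (149 − 112)/(3/2) = 74/3, q_C = (180 − 112)/(3/2) = 136/3.
Price P = 188 - (3/2)·(224/3) = 76.
Ember's profit: (76 - 69)·(14/3) = 98/3.

32.67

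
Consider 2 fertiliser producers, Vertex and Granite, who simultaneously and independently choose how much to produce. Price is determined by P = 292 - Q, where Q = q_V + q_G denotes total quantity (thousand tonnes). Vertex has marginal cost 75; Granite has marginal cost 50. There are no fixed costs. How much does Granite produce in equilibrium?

89

Vertex's profit: π_V = (292 - Q)q_V - (75q_V). Setting ∂π_V/∂q_V = 0: 217 - 2q_V - (q_G) = 0.
Granite's first-order condition: 242 - 2q_G - (q_V) = 0.
Rearranging gives the reaction functions q_V = (217 - q_G)/2 and q_G = (242 - q_V)/2.
Solving the pair: q_V = 64, q_G = 89.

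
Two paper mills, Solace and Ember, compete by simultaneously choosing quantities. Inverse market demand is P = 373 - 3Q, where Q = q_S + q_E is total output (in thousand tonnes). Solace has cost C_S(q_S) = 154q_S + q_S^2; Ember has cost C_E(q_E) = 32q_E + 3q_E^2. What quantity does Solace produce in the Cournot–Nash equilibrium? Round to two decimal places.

Solace's profit: π_S = (373 - 3Q)q_S - (154q_S + q_S²). Setting ∂π_S/∂q_S = 0: 219 - 8q_S - 3(q_E) = 0.
Ember's profit: π_E = (373 - 3Q)q_E - (32q_E + 3q_E²). Setting ∂π_E/∂q_E = 0: 341 - 12q_E - 3(q_S) = 0.
Best responses: q_S = (219 - 3q_E)/8, q_E = (341 - 3q_S)/12.
Solving the pair: q_S = 535/29, q_E = 23.8046.

18.45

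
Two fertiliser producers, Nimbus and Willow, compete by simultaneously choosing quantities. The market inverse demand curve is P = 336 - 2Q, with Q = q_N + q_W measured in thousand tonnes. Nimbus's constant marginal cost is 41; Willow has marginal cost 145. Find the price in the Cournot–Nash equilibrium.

Nimbus's profit: π_N = (336 - 2Q)q_N - (41q_N). Setting ∂π_N/∂q_N = 0: 295 - 4q_N - 2(q_W) = 0.
Willow's first-order condition: 191 - 4q_W - 2(q_N) = 0.
So q_N = (295 - 2q_W)/4 and q_W = (191 - 2q_N)/4.
Substituting one into the other gives q_N = 133/2 and q_W = 29/2.
Total output Q = 81, so price P = 336 - 2·81 = 174.

174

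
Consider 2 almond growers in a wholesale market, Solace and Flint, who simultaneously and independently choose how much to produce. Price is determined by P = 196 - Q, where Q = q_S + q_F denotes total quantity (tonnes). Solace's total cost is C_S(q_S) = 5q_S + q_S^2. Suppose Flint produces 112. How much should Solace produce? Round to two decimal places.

With the rival's output fixed at 112, Solace's profit is π_S = (196 - 112 - q_S)q_S - (5q_S + q_S²) = (84 - q_S)q_S - (5q_S + q_S²).
∂π_S/∂q_S = 79 - 4q_S = 0, so q_S = 79/4.

19.75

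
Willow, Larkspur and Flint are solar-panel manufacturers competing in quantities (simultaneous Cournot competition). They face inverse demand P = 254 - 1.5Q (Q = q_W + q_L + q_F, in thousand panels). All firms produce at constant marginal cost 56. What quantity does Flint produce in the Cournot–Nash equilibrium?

33

A representative firm's profit is π_i = q_i(254 - 1.5Q) - 56q_i.
First-order condition (treating rivals' output as given): 198 - 3q_i - (3/2)·Σ_{j≠i} q_j = 0.
By symmetry each firm produces the same amount; substituting Σ_{j≠i} q_j = 2q_i yields q_i = 198/6 = 33.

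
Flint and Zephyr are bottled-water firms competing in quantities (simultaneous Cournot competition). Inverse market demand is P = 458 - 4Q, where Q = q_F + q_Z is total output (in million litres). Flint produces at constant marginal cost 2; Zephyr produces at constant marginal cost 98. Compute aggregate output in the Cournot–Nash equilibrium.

Flint's profit: π_F = (458 - 4Q)q_F - (2q_F). Setting ∂π_F/∂q_F = 0: 456 - 8q_F - 4(q_Z) = 0.
Zephyr's first-order condition: 360 - 8q_Z - 4(q_F) = 0.
So q_F = (456 - 4q_Z)/8 and q_Z = (360 - 4q_F)/8.
Substituting one into the other gives q_F = 46 and q_Z = 22.
Total output Q = 46 + 22 = 68.

68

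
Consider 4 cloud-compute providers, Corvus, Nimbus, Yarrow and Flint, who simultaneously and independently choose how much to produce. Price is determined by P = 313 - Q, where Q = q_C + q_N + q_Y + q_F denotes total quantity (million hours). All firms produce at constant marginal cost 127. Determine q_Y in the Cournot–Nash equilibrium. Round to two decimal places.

Each firm earns π_i = (313 - Q)q_i - 127q_i.
First-order condition (treating rivals' output as given): 186 - 2q_i - Σ_{j≠i} q_j = 0.
By symmetry each firm produces the same amount; substituting Σ_{j≠i} q_j = 3q_i yields q_i = 186/5.

37.20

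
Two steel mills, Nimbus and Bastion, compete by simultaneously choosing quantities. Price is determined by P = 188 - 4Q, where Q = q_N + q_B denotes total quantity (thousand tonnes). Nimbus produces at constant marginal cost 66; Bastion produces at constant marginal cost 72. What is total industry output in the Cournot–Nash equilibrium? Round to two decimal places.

Nimbus's profit: π_N = (188 - 4Q)q_N - (66q_N). Setting ∂π_N/∂q_N = 0: 122 - 8q_N - 4(q_B) = 0.
Bastion's first-order condition: 116 - 8q_B - 4(q_N) = 0.
Rearranging gives the reaction functions q_N = (122 - 4q_B)/8 and q_B = (116 - 4q_N)/8.
Substituting one into the other gives q_N = 32/3 and q_B = 55/6.
Total output Q = 32/3 + 55/6 = 119/6.

19.83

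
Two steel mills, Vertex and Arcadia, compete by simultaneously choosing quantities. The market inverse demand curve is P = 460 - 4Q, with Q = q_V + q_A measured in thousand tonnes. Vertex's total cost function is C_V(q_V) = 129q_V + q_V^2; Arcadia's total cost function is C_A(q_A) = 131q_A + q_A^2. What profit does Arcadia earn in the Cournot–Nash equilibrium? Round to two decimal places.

Vertex's profit: π_V = (460 - 4Q)q_V - (129q_V + q_V²). Setting ∂π_V/∂q_V = 0: 331 - 10q_V - 4(q_A) = 0.
Arcadia's first-order condition: 329 - 10q_A - 4(q_V) = 0.
Best responses: q_V = (331 - 4q_A)/10, q_A = (329 - 4q_V)/10.
Solving the pair: q_V = 997/42, q_A = 983/42.
Price P = 460 - 4·(330/7) = 1900/7.
Arcadia's profit: (1900/7)·(983/42) - 131·(983/42) - (983/42)² = 2738.9144.

2738.91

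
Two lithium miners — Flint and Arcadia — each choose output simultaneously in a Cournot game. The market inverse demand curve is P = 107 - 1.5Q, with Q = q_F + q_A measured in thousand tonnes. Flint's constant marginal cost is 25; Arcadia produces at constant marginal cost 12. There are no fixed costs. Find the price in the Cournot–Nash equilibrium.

48

Flint's profit: π_F = (107 - 1.5Q)q_F - (25q_F). Setting ∂π_F/∂q_F = 0: 82 - 3q_F - (3/2)(q_A) = 0.
Arcadia's profit: π_A = (107 - 1.5Q)q_A - (12q_A). Setting ∂π_A/∂q_A = 0: 95 - 3q_A - (3/2)(q_F) = 0.
Best responses: q_F = (82 - (3/2)q_A)/3, q_A = (95 - (3/2)q_F)/3.
Substituting one into the other gives q_F = 46/3 and q_A = 24.
Total output Q = 118/3, so price P = 107 - (3/2)·(118/3) = 48.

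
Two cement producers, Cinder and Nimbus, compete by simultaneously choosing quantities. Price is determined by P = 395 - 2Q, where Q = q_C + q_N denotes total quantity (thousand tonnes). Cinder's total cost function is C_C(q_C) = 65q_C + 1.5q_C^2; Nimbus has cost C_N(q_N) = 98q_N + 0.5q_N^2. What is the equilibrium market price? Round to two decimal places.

235.32

Cinder's profit: π_C = (395 - 2Q)q_C - (65q_C + (3/2)q_C²). Setting ∂π_C/∂q_C = 0: 330 - 7q_C - 2(q_N) = 0.
Nimbus's first-order condition: 297 - 5q_N - 2(q_C) = 0.
So q_C = (330 - 2q_N)/7 and q_N = (297 - 2q_C)/5.
Substituting one into the other gives q_C = 1056/31 and q_N = 1419/31.
Total output Q = 79.8387, so price P = 395 - 2·79.8387 = 235.3226.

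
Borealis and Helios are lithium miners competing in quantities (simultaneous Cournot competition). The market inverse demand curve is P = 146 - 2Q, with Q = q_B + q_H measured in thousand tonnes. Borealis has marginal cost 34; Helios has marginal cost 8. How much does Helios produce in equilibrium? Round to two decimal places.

27.33

Borealis's profit: π_B = (146 - 2Q)q_B - (34q_B). Setting ∂π_B/∂q_B = 0: 112 - 4q_B - 2(q_H) = 0.
Helios's first-order condition: 138 - 4q_H - 2(q_B) = 0.
Best responses: q_B = (112 - 2q_H)/4, q_H = (138 - 2q_B)/4.
Solving the pair: q_B = 43/3, q_H = 82/3.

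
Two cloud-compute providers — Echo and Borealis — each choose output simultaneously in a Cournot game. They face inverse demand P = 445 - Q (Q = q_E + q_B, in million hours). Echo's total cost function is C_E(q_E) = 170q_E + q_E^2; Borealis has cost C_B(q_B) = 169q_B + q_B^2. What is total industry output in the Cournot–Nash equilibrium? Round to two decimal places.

Echo's profit: π_E = (445 - Q)q_E - (170q_E + q_E²). Setting ∂π_E/∂q_E = 0: 275 - 4q_E - (q_B) = 0.
Borealis's profit: π_B = (445 - Q)q_B - (169q_B + q_B²). Setting ∂π_B/∂q_B = 0: 276 - 4q_B - (q_E) = 0.
So q_E = (275 - q_B)/4 and q_B = (276 - q_E)/4.
Solving the pair: q_E = 824/15, q_B = 829/15.
Total output Q = 824/15 + 829/15 = 551/5.

110.20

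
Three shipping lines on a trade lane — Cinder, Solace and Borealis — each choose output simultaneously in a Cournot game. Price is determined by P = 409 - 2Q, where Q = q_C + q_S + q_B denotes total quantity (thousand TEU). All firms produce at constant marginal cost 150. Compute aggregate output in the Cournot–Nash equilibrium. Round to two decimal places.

A representative firm's profit is π_i = q_i(409 - 2Q) - 150q_i.
First-order condition (treating rivals' output as given): 259 - 4q_i - 2·Σ_{j≠i} q_j = 0.
With identical firms every q_j equals q_i, so Σ_{j≠i} q_j = 2q_i and 259 = 8q_i, giving q_i = 259/8.
Total output Q = 259/8 + 259/8 + 259/8 = 777/8.

97.13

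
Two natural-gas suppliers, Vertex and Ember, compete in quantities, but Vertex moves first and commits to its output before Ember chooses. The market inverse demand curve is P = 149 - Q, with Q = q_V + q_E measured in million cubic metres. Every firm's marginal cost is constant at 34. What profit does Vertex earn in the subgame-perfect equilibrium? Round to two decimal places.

Solve by backward induction. Given q_V, the follower Ember maximises π_E = (149 - q_V - q_E)q_E - 34q_E.
Setting the follower's marginal profit to zero, 115 - q_V - 2q_E = 0, i.e. q_E = (115 - q_V)/2.
The leader anticipates this reaction. Substituting into P = 149 - Q gives P = 183/2 - (1/2)q_V, so π_V = (183/2 - (1/2)q_V)q_V - 34q_V.
Leader FOC: 115/2 - q_V = 0, so q_V = 115/2.
Then q_E = (115 - 115/2)/2 = 115/4.
Price P = 149 - 345/4 = 251/4.
Vertex's profit: (251/4 - 34)·(115/2) = 1653.1250.

1653.13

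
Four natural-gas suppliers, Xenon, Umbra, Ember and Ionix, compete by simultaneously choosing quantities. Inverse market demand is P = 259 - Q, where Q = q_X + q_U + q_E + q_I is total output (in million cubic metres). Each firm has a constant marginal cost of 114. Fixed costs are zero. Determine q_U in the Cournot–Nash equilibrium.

Each firm earns π_i = (259 - Q)q_i - 114q_i.
First-order condition (treating rivals' output as given): 145 - 2q_i - Σ_{j≠i} q_j = 0.
By symmetry each firm produces the same amount; substituting Σ_{j≠i} q_j = 3q_i yields q_i = 145/5 = 29.

29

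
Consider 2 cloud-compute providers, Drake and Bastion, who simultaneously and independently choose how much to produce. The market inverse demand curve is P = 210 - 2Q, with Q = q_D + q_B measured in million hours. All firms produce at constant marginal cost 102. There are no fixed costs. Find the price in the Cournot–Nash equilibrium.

138

Each firm earns π_i = (210 - 2Q)q_i - 102q_i.
Setting ∂π_i/∂q_i = 0 with rivals' quantities fixed: 108 - 4q_i - 2q_j = 0.
With identical firms every q_j equals q_i, so q_j = q_i and 108 = 6q_i, giving q_i = 18.
Total output Q = 36, so price P = 210 - 2·36 = 138.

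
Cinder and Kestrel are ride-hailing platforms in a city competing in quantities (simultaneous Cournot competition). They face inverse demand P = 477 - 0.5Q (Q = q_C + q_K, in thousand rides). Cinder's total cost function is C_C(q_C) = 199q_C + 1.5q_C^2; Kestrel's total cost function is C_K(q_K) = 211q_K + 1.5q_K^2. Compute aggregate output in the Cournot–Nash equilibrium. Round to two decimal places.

120.89

Cinder's profit: π_C = (477 - 0.5Q)q_C - (199q_C + (3/2)q_C²). Setting ∂π_C/∂q_C = 0: 278 - 4q_C - (1/2)(q_K) = 0.
Kestrel's first-order condition: 266 - 4q_K - (1/2)(q_C) = 0.
Rearranging gives the reaction functions q_C = (278 - (1/2)q_K)/4 and q_K = (266 - (1/2)q_C)/4.
Substituting one into the other gives q_C = 62.1587 and q_K = 58.7302.
Total output Q = 62.1587 + 58.7302 = 1088/9.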